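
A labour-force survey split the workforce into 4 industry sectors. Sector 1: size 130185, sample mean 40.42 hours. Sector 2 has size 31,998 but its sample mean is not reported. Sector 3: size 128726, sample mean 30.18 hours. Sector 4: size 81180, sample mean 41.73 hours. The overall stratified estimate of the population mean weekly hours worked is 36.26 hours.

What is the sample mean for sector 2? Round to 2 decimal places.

29.92

Σ Nₕx̄ₕ = N·μ, so 31998·x̄_2 = 372089·36.26 − (130185·40.42 + 128726·30.18 + 81180·41.73).
= 13491947.14 − 12534669.78 = 957277.36.
x̄_2 = 957277.36 / 31998 = 29.9168... → 29.92.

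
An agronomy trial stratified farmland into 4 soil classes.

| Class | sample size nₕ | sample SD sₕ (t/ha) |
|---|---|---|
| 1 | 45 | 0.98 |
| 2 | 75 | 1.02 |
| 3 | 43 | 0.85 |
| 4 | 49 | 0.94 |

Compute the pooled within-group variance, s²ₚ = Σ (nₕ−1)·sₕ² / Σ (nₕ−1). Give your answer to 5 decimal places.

0.92310

1: (45−1)·0.98² = 44·0.9604 = 42.2576
2: (75−1)·1.02² = 74·1.0404 = 76.9896
3: (43−1)·0.85² = 42·0.7225 = 30.345
4: (49−1)·0.94² = 48·0.8836 = 42.4128
Numerator = 192.005; denominator = Σ(nₕ−1) = 208.
s²ₚ = 192.005/208 = 0.9231010... → 0.92310.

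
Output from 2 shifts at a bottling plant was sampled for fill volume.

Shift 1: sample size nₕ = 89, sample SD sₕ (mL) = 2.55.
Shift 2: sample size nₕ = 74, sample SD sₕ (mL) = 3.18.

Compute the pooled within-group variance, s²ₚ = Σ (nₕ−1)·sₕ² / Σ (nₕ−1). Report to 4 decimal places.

Degrees of freedom: 88 + 73 = 161.
Σ(nₕ−1)sₕ² = 88·6.5025 + 73·10.1124 = 1310.4252.
s²ₚ = 1310.4252 / 161 = 8.139287... → 8.1393.

8.1393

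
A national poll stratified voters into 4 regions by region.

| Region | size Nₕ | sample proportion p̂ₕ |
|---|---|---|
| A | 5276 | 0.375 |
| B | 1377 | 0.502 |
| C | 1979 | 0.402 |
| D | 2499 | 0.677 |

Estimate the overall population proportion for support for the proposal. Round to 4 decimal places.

0.4633

Wₕ = Nₕ/N with N = 11131: 0.4740, 0.1237, 0.1778, 0.2245.
p̂_st = 0.4740·0.375 + 0.1237·0.502 + 0.1778·0.402 + 0.2245·0.677 ≈ 0.463313... → 0.4633.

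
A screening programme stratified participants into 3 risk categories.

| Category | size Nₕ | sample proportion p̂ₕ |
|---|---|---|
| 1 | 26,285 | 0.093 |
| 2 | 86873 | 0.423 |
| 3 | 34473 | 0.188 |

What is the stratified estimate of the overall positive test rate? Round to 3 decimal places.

Wₕ = Nₕ/N with N = 147631: 0.1780, 0.5884, 0.2335.
p̂_st = 0.1780·0.093 + 0.5884·0.423 + 0.2335·0.188 ≈ 0.30937... → 0.309.

0.309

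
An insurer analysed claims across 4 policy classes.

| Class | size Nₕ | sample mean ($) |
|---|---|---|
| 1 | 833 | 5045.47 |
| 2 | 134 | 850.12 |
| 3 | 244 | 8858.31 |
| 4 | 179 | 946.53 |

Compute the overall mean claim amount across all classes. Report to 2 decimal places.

N = 833 + 134 + 244 + 179 = 1390.
Overall mean = Σ (Nₕ/N)·x̄ₕ — weight by population share, not a simple average.
Σ Nₕx̄ₕ = 833·5045.47 + 134·850.12 + 244·8858.31 + 179·946.53 = 4202876.51 + 113916.08 + 2161427.64 + 169428.87 = 6647649.1.
Divide by N: 6647649.1 / 1390 = 4782.4814... → 4782.48.

4782.48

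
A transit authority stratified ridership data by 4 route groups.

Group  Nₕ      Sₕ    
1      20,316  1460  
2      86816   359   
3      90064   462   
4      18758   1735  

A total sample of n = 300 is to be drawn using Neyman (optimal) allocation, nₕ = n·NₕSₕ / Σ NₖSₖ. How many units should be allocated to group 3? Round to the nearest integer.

Σ NₕSₕ = 20316·1460 + 86816·359 + 90064·462 + 18758·1735 = 134983002.
Share for 3: 41609568/134983002 = 0.30826.
n_3 = 300 × 0.30826 = 92.477... → 92.

92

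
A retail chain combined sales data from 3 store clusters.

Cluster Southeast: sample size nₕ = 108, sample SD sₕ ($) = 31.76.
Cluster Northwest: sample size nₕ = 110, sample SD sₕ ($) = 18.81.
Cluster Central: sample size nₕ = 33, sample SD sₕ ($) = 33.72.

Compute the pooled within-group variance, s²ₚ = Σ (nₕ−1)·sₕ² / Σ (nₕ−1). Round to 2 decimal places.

737.43

Southeast: (108−1)·31.76² = 107·1008.6976 = 107930.6432
Northwest: (110−1)·18.81² = 109·353.8161 = 38565.9549
Central: (33−1)·33.72² = 32·1137.0384 = 36385.2288
Numerator = 182881.8269; denominator = Σ(nₕ−1) = 248.
s²ₚ = 182881.8269/248 = 737.4267... → 737.43.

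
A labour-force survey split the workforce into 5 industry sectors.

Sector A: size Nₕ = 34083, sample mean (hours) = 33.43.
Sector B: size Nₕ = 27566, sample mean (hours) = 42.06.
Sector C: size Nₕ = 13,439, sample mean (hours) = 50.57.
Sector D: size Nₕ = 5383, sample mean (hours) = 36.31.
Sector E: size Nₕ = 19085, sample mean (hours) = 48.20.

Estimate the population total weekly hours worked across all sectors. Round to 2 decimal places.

4093784.61

A: 34083·33.43 = 1139394.69
B: 27566·42.06 = 1159425.96
C: 13439·50.57 = 679610.23
D: 5383·36.31 = 195456.73
E: 19085·48.20 = 919897
τ̂ = Σ Nₕx̄ₕ = 4093784.61.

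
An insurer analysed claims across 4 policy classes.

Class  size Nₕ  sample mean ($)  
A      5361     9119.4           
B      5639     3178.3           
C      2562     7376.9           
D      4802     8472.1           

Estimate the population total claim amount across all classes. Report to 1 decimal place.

126394179.1

A: 5361·9119.4 = 48889103.4
B: 5639·3178.3 = 17922433.7
C: 2562·7376.9 = 18899617.8
D: 4802·8472.1 = 40683024.2
τ̂ = Σ Nₕx̄ₕ = 126394179.1.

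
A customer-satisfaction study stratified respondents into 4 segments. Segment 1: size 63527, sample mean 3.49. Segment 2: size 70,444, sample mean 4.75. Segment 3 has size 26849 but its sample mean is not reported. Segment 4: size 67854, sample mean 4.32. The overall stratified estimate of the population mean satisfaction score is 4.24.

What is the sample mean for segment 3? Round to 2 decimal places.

4.47

N = 63527 + 70444 + 26849 + 67854 = 228674.
Overall total = μ·N = 4.24·228674 = 969577.76.
Subtract the known strata: 63527·3.49 + 70444·4.75 + 67854·4.32 = 849447.51.
Remaining total for segment 3: 969577.76 − 849447.51 = 120130.25.
Divide by its size: 120130.25 / 26849 = 4.4743... → 4.47.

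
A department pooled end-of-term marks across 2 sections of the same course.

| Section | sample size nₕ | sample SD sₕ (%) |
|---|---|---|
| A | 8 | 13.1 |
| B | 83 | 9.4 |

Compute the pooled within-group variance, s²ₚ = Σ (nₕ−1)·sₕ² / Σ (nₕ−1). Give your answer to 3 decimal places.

A: (8−1)·13.1² = 7·171.61 = 1201.27
B: (83−1)·9.4² = 82·88.36 = 7245.52
Numerator = 8446.79; denominator = Σ(nₕ−1) = 89.
s²ₚ = 8446.79/89 = 94.90775... → 94.908.

94.908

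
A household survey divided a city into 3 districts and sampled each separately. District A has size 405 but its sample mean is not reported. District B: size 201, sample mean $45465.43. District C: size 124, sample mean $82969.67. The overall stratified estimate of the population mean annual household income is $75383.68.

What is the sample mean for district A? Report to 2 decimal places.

N = 405 + 201 + 124 = 730.
Overall total = μ·N = 75383.68·730 = 55030086.4.
Subtract the known strata: 201·45465.43 + 124·82969.67 = 19426790.51.
Remaining total for district A: 55030086.4 − 19426790.51 = 35603295.89.
Divide by its size: 35603295.89 / 405 = 87909.3726... → 87909.37.

87909.37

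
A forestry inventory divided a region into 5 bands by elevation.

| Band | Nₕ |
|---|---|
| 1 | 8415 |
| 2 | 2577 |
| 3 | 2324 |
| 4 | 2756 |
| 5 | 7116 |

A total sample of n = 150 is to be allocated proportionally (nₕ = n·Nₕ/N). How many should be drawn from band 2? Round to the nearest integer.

N = 8415 + 2577 + 2324 + 2756 + 7116 = 23188.
n_2 = 150·2577/23188 = 16.670... → 17.

17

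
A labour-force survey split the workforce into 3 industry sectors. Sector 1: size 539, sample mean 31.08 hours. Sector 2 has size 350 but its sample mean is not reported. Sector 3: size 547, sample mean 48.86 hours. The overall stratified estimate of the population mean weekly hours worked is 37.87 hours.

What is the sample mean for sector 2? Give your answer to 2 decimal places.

31.15

Σ Nₕx̄ₕ = N·μ, so 350·x̄_2 = 1436·37.87 − (539·31.08 + 547·48.86).
= 54381.32 − 43478.54 = 10902.78.
x̄_2 = 10902.78 / 350 = 31.1508 → 31.15.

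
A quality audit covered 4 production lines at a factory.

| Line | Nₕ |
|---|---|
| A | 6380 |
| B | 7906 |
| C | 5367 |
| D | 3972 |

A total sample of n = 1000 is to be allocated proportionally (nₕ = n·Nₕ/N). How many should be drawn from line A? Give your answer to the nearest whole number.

270

N = 6380 + 7906 + 5367 + 3972 = 23625.
n_A = 1000·6380/23625 = 270.053... → 270.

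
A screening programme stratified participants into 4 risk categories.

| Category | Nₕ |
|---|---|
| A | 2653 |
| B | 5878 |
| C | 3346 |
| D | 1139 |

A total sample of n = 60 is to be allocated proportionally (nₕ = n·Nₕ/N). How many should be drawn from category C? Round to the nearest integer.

15

Share of category C = 3346/13016 = 0.25707.
Allocate 60 × 0.25707 = 15.424... → 15.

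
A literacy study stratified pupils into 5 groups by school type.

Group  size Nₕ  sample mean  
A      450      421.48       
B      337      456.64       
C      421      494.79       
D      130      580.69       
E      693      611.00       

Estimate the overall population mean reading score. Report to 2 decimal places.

N = 2031; weights Wₕ = Nₕ/N = (0.2216, 0.1659, 0.2073, 0.0640, 0.3412).
x̄_st = Σ Wₕ·x̄ₕ = 0.2216·421.48 + 0.1659·456.64 + 0.2073·494.79 + 0.0640·580.69 + 0.3412·611.00 ≈ 517.3673...
→ 517.37.

517.37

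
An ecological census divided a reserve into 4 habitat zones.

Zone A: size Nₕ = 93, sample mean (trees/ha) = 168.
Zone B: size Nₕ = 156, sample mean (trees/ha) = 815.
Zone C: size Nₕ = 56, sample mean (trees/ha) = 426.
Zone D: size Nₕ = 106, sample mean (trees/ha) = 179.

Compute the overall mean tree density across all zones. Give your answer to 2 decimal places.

451.57

x̄_st = (Σ Nₕx̄ₕ) / (Σ Nₕ) = (93·168 + 156·815 + 56·426 + 106·179) / 411
= 185594 / 411 = 451.5669... → 451.57.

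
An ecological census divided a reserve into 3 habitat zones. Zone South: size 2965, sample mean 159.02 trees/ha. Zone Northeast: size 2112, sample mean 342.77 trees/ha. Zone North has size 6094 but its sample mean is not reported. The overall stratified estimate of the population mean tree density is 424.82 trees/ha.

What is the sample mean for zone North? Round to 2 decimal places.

582.58

Σ Nₕx̄ₕ = N·μ, so 6094·x̄_North = 11171·424.82 − (2965·159.02 + 2112·342.77).
= 4745664.22 − 1195424.54 = 3550239.68.
x̄_North = 3550239.68 / 6094 = 582.5795... → 582.58.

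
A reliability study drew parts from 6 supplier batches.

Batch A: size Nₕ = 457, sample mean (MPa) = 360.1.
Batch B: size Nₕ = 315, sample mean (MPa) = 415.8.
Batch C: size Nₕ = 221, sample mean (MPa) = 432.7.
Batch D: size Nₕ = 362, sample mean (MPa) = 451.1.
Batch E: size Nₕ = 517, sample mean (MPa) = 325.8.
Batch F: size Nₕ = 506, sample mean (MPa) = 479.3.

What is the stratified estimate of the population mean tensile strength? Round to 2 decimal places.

405.98

N = 457 + 315 + 221 + 362 + 517 + 506 = 2378.
Weight each subgroup mean by Nₕ/N and sum.
Σ Nₕx̄ₕ = 457·360.1 + 315·415.8 + 221·432.7 + 362·451.1 + 517·325.8 + 506·479.3 = 164565.7 + 130977 + 95626.7 + 163298.2 + 168438.6 + 242525.8 = 965432.
Divide by N: 965432 / 2378 = 405.9849... → 405.98.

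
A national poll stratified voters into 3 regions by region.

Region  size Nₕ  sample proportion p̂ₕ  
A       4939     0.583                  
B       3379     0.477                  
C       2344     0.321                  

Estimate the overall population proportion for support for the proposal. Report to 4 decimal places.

N = 4939 + 3379 + 2344 = 10662.
Overall proportion = Σ (Nₕ/N)·p̂ₕ.
Σ Nₕp̂ₕ = 2879.437 + 1611.783 + 752.424 = 5243.644.
5243.644 / 10662 = 0.491807... → 0.4918.

0.4918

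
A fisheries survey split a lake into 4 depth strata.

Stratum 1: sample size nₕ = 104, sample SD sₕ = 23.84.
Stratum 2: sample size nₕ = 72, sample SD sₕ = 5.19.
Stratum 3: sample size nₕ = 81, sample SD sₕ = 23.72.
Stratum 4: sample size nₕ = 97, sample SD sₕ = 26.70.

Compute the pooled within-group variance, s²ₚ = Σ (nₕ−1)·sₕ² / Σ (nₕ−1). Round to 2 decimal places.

1: (104−1)·23.84² = 103·568.3456 = 58539.5968
2: (72−1)·5.19² = 71·26.9361 = 1912.4631
3: (81−1)·23.72² = 80·562.6384 = 45011.072
4: (97−1)·26.70² = 96·712.89 = 68437.44
Numerator = 173900.5719; denominator = Σ(nₕ−1) = 350.
s²ₚ = 173900.5719/350 = 496.8588... → 496.86.

496.86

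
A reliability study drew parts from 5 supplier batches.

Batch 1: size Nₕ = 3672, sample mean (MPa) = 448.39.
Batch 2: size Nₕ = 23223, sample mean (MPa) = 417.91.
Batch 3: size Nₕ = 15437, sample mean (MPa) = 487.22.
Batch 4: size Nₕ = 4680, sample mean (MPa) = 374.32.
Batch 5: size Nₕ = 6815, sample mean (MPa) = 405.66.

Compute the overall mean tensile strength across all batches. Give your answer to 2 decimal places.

x̄_st = (Σ Nₕx̄ₕ) / (Σ Nₕ) = (3672·448.39 + 23223·417.91 + 15437·487.22 + 4680·374.32 + 6815·405.66) / 53827
= 23389217.65 / 53827 = 434.5258... → 434.53.

434.53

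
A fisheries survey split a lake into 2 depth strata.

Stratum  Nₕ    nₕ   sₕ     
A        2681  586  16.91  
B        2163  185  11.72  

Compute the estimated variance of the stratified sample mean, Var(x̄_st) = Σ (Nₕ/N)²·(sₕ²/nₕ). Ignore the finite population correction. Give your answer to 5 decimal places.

N = 4844; Wₕ = Nₕ/N.
stratum A: (2681/4844)²·16.91²/586 = 0.14947720
stratum B: (2163/4844)²·11.72²/185 = 0.14804313
Sum = 0.29752033 → 0.29752.

0.29752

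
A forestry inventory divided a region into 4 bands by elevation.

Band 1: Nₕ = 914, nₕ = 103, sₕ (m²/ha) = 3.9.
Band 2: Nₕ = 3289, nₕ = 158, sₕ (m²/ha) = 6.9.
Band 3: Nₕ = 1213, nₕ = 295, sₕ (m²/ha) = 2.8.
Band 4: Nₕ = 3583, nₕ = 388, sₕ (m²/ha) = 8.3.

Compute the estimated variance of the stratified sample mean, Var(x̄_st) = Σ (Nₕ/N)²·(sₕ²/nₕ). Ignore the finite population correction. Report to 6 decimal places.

N = 8999; Wₕ = Nₕ/N.
band 1: (914/8999)²·3.9²/103 = 0.001523337
band 2: (3289/8999)²·6.9²/158 = 0.040251340
band 3: (1213/8999)²·2.8²/295 = 0.000482867
band 4: (3583/8999)²·8.3²/388 = 0.028146835
Sum = 0.070404378 → 0.070404.

0.070404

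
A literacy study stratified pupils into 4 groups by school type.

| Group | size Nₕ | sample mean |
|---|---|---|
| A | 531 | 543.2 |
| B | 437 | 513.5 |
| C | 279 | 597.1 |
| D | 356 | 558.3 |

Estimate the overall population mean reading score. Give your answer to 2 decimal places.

547.84

N = 1603; weights Wₕ = Nₕ/N = (0.3313, 0.2726, 0.1740, 0.2221).
x̄_st = Σ Wₕ·x̄ₕ = 0.3313·543.2 + 0.2726·513.5 + 0.1740·597.1 + 0.2221·558.3 ≈ 547.8381...
→ 547.84.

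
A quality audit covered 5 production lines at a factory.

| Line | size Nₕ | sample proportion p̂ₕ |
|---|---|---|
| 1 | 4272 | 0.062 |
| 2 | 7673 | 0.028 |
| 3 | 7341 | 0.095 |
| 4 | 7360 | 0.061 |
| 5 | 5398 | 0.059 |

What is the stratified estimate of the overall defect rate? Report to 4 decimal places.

0.0607

Wₕ = Nₕ/N with N = 32044: 0.1333, 0.2395, 0.2291, 0.2297, 0.1685.
p̂_st = 0.1333·0.062 + 0.2395·0.028 + 0.2291·0.095 + 0.2297·0.061 + 0.1685·0.059 ≈ 0.060684... → 0.0607.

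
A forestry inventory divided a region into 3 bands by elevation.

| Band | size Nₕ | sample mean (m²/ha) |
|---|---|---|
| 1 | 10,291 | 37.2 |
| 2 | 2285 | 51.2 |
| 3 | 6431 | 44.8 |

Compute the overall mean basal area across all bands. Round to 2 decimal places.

41.45

N = 10291 + 2285 + 6431 = 19007.
Overall mean = Σ (Nₕ/N)·x̄ₕ — weight by population share, not a simple average.
Σ Nₕx̄ₕ = 10291·37.2 + 2285·51.2 + 6431·44.8 = 382825.2 + 116992 + 288108.8 = 787926.
Divide by N: 787926 / 19007 = 41.4545... → 41.45.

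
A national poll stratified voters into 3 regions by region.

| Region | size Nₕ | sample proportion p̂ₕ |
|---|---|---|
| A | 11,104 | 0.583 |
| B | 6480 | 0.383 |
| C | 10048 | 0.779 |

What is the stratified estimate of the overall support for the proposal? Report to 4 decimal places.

Wₕ = Nₕ/N with N = 27632: 0.4019, 0.2345, 0.3636.
p̂_st = 0.4019·0.583 + 0.2345·0.383 + 0.3636·0.779 ≈ 0.607371... → 0.6074.

0.6074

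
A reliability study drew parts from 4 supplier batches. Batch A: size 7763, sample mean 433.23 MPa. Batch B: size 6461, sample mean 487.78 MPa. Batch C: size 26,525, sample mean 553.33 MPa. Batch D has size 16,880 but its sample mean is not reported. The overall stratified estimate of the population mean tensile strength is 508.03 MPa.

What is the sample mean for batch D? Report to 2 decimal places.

479.00

Σ Nₕx̄ₕ = N·μ, so 16880·x̄_D = 57629·508.03 − (7763·433.23 + 6461·487.78 + 26525·553.33).
= 29277260.87 − 21191789.32 = 8085471.55.
x̄_D = 8085471.55 / 16880 = 478.9971... → 479.00.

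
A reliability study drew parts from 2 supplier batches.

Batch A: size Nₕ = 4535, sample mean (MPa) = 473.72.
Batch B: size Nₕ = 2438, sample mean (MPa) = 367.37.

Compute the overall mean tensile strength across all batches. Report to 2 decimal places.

N = 6973; weights Wₕ = Nₕ/N = (0.6504, 0.3496).
x̄_st = Σ Wₕ·x̄ₕ = 0.6504·473.72 + 0.3496·367.37 ≈ 436.5364...
→ 436.54.

436.54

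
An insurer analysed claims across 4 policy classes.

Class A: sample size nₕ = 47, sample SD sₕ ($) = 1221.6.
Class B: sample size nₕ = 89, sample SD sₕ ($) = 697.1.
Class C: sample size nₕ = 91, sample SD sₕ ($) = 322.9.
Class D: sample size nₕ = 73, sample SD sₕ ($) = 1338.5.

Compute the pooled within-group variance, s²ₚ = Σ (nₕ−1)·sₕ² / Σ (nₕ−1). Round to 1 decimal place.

843875.9

Degrees of freedom: 46 + 88 + 90 + 72 = 296.
Σ(nₕ−1)sₕ² = 46·1492306.56 + 88·485948.41 + 90·104264.41 + 72·1791582.25 = 249787280.74.
s²ₚ = 249787280.74 / 296 = 843875.948... → 843875.9.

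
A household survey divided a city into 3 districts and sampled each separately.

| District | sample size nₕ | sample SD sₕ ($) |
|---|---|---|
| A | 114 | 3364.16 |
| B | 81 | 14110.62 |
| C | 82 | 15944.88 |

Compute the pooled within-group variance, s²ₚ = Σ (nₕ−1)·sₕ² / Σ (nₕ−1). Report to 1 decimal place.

Degrees of freedom: 113 + 80 + 81 = 274.
Σ(nₕ−1)sₕ² = 113·11317572.5056 + 80·199109596.7844 + 81·254239198.2144 = 37801028491.2512.
s²ₚ = 37801028491.2512 / 274 = 137959957.997... → 137959958.0.

137959958.0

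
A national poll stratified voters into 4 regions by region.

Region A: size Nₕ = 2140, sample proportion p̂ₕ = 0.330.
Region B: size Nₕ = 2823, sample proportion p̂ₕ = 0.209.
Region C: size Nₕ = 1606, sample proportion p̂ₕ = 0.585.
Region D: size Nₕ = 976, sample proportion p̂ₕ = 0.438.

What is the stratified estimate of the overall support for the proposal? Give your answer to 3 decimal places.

Wₕ = Nₕ/N with N = 7545: 0.2836, 0.3742, 0.2129, 0.1294.
p̂_st = 0.2836·0.330 + 0.3742·0.209 + 0.2129·0.585 + 0.1294·0.438 ≈ 0.35298... → 0.353.

0.353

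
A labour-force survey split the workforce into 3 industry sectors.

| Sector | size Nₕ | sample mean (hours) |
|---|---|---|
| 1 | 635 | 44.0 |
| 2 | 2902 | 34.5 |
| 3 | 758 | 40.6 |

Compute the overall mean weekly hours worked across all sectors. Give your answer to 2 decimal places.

36.98

x̄_st = (Σ Nₕx̄ₕ) / (Σ Nₕ) = (635·44.0 + 2902·34.5 + 758·40.6) / 4295
= 158833.8 / 4295 = 36.9811... → 36.98.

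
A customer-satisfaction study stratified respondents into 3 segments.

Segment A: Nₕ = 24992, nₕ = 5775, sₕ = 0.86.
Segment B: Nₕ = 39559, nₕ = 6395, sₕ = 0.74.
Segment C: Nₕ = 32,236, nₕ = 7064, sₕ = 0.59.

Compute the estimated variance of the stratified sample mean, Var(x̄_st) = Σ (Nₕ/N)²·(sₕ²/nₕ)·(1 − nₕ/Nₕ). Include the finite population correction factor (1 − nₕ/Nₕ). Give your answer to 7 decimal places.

N = 96787; Wₕ = Nₕ/N.
segment A: (24992/96787)²·0.86²/5775·(1 − 5775/24992) = 0.0000065659
segment B: (39559/96787)²·0.74²/6395·(1 − 6395/39559) = 0.0000119923
segment C: (32236/96787)²·0.59²/7064·(1 − 7064/32236) = 0.0000042685
Sum = 0.0000228267 → 0.0000228.

0.0000228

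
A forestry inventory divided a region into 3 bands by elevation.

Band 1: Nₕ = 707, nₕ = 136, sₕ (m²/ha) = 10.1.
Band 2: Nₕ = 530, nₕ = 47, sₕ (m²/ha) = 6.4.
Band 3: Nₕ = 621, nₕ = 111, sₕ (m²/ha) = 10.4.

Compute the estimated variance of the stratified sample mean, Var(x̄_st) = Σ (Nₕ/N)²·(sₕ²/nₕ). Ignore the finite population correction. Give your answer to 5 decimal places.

0.28837

N = 1858; Wₕ = Nₕ/N.
band 1: (707/1858)²·10.1²/136 = 0.10860536
band 2: (530/1858)²·6.4²/47 = 0.07091244
band 3: (621/1858)²·10.4²/111 = 0.10885177
Sum = 0.28836956 → 0.28837.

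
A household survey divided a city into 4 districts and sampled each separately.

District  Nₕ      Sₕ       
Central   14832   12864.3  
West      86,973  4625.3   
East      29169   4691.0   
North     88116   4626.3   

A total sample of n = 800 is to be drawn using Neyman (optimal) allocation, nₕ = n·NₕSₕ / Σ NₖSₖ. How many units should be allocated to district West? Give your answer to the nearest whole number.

283

Central: NₕSₕ = 14832·12864.3 = 190803297.6
West: NₕSₕ = 86973·4625.3 = 402276216.9
East: NₕSₕ = 29169·4691.0 = 136831779
North: NₕSₕ = 88116·4626.3 = 407651050.8
Σ NₕSₕ = 1137562344.3.
n_West = 800·402276216.9/1137562344.3 = 282.904... → 283.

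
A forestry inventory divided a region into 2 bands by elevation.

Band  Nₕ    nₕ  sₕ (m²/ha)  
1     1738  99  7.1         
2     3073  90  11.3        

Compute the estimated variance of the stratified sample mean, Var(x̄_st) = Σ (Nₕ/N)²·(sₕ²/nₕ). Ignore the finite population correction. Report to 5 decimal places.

0.64531

N = 4811. Term for each stratum: Wₕ²sₕ²/nₕ.
Var(x̄_st) = 0.06645235 + 0.57885366 = 0.64530601 → 0.64531.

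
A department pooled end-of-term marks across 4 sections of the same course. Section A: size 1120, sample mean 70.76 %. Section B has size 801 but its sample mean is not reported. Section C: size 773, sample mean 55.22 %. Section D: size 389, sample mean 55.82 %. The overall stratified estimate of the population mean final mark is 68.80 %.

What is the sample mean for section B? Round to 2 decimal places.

85.47

N = 1120 + 801 + 773 + 389 = 3083.
Overall total = μ·N = 68.80·3083 = 212110.4.
Subtract the known strata: 1120·70.76 + 773·55.22 + 389·55.82 = 143650.24.
Remaining total for section B: 212110.4 − 143650.24 = 68460.16.
Divide by its size: 68460.16 / 801 = 85.4684... → 85.47.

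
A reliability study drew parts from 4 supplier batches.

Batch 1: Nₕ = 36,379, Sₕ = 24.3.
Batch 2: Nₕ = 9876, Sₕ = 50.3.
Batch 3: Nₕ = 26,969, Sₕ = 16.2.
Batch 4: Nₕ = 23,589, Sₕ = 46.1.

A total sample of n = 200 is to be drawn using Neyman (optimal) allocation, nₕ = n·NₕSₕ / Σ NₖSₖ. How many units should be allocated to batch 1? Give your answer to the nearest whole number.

61

Σ NₕSₕ = 36379·24.3 + 9876·50.3 + 26969·16.2 + 23589·46.1 = 2905123.2.
Share for 1: 884009.7/2905123.2 = 0.30429.
n_1 = 200 × 0.30429 = 60.859... → 61.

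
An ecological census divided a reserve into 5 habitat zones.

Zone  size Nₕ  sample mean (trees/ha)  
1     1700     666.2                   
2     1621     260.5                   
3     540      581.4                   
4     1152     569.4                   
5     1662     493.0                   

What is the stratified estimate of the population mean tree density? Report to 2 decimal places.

500.99

N = 6675; weights Wₕ = Nₕ/N = (0.2547, 0.2428, 0.0809, 0.1726, 0.2490).
x̄_st = Σ Wₕ·x̄ₕ = 0.2547·666.2 + 0.2428·260.5 + 0.0809·581.4 + 0.1726·569.4 + 0.2490·493.0 ≈ 500.9860...
→ 500.99.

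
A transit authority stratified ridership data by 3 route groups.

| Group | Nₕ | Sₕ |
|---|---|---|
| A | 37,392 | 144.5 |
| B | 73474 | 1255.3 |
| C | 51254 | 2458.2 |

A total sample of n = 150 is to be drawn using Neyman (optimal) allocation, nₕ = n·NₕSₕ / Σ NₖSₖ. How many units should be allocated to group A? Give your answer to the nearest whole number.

A: NₕSₕ = 37392·144.5 = 5403144
B: NₕSₕ = 73474·1255.3 = 92231912.2
C: NₕSₕ = 51254·2458.2 = 125992582.8
Σ NₕSₕ = 223627639.
n_A = 150·5403144/223627639 = 3.624... → 4.

4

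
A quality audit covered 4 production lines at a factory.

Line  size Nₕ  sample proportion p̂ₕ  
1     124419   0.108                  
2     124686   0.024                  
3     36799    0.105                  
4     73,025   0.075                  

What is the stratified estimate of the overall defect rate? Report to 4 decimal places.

0.0718

N = 124419 + 124686 + 36799 + 73025 = 358929.
Overall proportion = Σ (Nₕ/N)·p̂ₕ.
Σ Nₕp̂ₕ = 13437.252 + 2992.464 + 3863.895 + 5476.875 = 25770.486.
25770.486 / 358929 = 0.071798... → 0.0718.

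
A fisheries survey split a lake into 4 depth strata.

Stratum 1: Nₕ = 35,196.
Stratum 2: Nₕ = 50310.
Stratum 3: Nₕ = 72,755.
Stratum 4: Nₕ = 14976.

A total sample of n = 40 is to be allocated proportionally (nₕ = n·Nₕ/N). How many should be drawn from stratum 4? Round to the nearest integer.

N = 35196 + 50310 + 72755 + 14976 = 173237.
n_4 = 40·14976/173237 = 3.458... → 3.

3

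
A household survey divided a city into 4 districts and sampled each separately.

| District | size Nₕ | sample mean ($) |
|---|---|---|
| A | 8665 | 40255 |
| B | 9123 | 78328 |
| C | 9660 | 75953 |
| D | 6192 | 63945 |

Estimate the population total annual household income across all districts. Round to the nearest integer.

Estimate total by summing Nₕ·x̄ₕ over strata.
8665·40255 + 9123·78328 + 9660·75953 + 6192·63945 = 348809575 + 714586344 + 733705980 + 395947440 = 2193049339.

2193049339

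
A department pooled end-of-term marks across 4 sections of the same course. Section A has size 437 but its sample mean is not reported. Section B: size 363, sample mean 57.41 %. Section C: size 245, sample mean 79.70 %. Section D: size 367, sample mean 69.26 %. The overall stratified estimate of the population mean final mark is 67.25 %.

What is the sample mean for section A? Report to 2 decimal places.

66.76

Σ Nₕx̄ₕ = N·μ, so 437·x̄_A = 1412·67.25 − (363·57.41 + 245·79.70 + 367·69.26).
= 94957 − 65784.75 = 29172.25.
x̄_A = 29172.25 / 437 = 66.7557... → 66.76.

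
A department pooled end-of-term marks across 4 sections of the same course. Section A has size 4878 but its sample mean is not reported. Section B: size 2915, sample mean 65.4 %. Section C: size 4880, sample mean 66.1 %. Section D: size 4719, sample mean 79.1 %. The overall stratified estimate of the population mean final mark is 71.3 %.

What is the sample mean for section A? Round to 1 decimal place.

72.5

N = 4878 + 2915 + 4880 + 4719 = 17392.
Overall total = μ·N = 71.3·17392 = 1240049.6.
Subtract the known strata: 2915·65.4 + 4880·66.1 + 4719·79.1 = 886481.9.
Remaining total for section A: 1240049.6 − 886481.9 = 353567.7.
Divide by its size: 353567.7 / 4878 = 72.482... → 72.5.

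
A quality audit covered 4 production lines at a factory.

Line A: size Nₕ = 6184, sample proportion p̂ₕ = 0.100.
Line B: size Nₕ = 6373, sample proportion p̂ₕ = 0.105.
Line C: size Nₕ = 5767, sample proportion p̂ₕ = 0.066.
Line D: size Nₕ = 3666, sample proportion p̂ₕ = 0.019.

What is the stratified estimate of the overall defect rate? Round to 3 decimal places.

0.079

N = 6184 + 6373 + 5767 + 3666 = 21990.
Overall proportion = Σ (Nₕ/N)·p̂ₕ.
Σ Nₕp̂ₕ = 618.4 + 669.165 + 380.622 + 69.654 = 1737.841.
1737.841 / 21990 = 0.07903... → 0.079.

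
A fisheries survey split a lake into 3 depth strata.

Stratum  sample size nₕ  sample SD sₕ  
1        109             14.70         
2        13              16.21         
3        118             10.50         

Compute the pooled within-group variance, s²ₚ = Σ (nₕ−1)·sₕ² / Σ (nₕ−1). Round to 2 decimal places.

Degrees of freedom: 108 + 12 + 117 = 237.
Σ(nₕ−1)sₕ² = 108·216.09 + 12·262.7641 + 117·110.25 = 39390.1392.
s²ₚ = 39390.1392 / 237 = 166.2031... → 166.20.

166.20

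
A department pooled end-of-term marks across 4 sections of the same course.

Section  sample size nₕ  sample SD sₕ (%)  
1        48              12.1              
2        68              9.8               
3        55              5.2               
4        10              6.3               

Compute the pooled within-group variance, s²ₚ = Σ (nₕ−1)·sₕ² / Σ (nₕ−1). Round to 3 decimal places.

85.499

1: (48−1)·12.1² = 47·146.41 = 6881.27
2: (68−1)·9.8² = 67·96.04 = 6434.68
3: (55−1)·5.2² = 54·27.04 = 1460.16
4: (10−1)·6.3² = 9·39.69 = 357.21
Numerator = 15133.32; denominator = Σ(nₕ−1) = 177.
s²ₚ = 15133.32/177 = 85.49898... → 85.499.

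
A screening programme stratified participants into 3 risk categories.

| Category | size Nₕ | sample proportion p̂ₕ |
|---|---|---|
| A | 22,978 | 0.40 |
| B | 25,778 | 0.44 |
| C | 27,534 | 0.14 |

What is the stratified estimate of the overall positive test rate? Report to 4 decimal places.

N = 22978 + 25778 + 27534 = 76290.
Overall proportion = Σ (Nₕ/N)·p̂ₕ.
Σ Nₕp̂ₕ = 9191.2 + 11342.32 + 3854.76 = 24388.28.
24388.28 / 76290 = 0.319679... → 0.3197.

0.3197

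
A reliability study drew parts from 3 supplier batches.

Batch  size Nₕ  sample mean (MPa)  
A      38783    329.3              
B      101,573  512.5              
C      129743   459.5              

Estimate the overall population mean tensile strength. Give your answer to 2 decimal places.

x̄_st = (Σ Nₕx̄ₕ) / (Σ Nₕ) = (38783·329.3 + 101573·512.5 + 129743·459.5) / 270099
= 124444312.9 / 270099 = 460.7359... → 460.74.

460.74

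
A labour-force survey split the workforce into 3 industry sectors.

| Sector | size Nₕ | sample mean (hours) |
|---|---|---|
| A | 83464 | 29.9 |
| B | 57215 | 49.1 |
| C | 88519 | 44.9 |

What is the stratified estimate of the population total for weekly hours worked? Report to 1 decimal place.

9279333.2

A: 83464·29.9 = 2495573.6
B: 57215·49.1 = 2809256.5
C: 88519·44.9 = 3974503.1
τ̂ = Σ Nₕx̄ₕ = 9279333.2.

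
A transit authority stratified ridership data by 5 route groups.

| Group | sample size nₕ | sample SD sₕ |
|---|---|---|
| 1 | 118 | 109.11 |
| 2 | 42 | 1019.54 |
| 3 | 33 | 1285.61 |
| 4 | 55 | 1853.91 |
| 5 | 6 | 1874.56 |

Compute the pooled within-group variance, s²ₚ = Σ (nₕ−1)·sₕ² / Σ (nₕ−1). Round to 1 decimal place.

Degrees of freedom: 117 + 41 + 32 + 54 + 5 = 249.
Σ(nₕ−1)sₕ² = 117·11904.9921 + 41·1039461.8116 + 32·1652793.0721 + 54·3436982.2881 + 5·3513975.1936 = 300067116.1839.
s²ₚ = 300067116.1839 / 249 = 1205088.820... → 1205088.8.

1205088.8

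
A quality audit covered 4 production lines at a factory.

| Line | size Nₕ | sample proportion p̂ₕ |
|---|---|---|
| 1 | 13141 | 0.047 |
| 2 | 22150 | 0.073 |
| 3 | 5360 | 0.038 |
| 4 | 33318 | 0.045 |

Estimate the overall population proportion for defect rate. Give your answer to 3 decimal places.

0.053

N = 13141 + 22150 + 5360 + 33318 = 73969.
Overall proportion = Σ (Nₕ/N)·p̂ₕ.
Σ Nₕp̂ₕ = 617.627 + 1616.95 + 203.68 + 1499.31 = 3937.567.
3937.567 / 73969 = 0.05323... → 0.053.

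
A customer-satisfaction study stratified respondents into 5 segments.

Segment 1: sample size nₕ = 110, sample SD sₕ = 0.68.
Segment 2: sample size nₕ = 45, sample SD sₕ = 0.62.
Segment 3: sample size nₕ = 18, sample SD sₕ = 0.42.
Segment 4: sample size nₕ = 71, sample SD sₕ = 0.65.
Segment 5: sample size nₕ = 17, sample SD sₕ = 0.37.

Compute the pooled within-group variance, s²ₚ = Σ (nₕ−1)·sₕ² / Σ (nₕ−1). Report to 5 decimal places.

Degrees of freedom: 109 + 44 + 17 + 70 + 16 = 256.
Σ(nₕ−1)sₕ² = 109·0.4624 + 44·0.3844 + 17·0.1764 + 70·0.4225 + 16·0.1369 = 102.0794.
s²ₚ = 102.0794 / 256 = 0.3987477... → 0.39875.

0.39875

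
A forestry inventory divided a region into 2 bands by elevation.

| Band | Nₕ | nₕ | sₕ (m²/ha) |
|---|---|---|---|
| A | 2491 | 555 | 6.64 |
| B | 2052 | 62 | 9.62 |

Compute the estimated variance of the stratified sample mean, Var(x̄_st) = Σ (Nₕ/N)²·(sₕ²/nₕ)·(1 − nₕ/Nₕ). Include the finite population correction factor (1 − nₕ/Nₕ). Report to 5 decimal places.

0.31389

N = 4543. Term for each stratum: Wₕ²sₕ²/nₕ·(1−nₕ/Nₕ).
Var(x̄_st) = 0.01856251 + 0.29532718 = 0.31388969 → 0.31389.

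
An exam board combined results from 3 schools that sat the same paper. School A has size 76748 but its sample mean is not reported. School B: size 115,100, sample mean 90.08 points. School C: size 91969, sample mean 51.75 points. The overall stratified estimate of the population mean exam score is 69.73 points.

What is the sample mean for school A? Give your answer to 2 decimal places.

60.76

Σ Nₕx̄ₕ = N·μ, so 76748·x̄_A = 283817·69.73 − (115100·90.08 + 91969·51.75).
= 19790559.41 − 15127603.75 = 4662955.66.
x̄_A = 4662955.66 / 76748 = 60.7567... → 60.76.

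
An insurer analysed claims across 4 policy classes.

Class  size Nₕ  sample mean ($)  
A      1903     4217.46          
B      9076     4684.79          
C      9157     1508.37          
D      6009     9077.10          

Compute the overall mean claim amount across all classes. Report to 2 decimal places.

4547.77

N = 26145; weights Wₕ = Nₕ/N = (0.0728, 0.3471, 0.3502, 0.2298).
x̄_st = Σ Wₕ·x̄ₕ = 0.0728·4217.46 + 0.3471·4684.79 + 0.3502·1508.37 + 0.2298·9077.10 ≈ 4547.7689...
→ 4547.77.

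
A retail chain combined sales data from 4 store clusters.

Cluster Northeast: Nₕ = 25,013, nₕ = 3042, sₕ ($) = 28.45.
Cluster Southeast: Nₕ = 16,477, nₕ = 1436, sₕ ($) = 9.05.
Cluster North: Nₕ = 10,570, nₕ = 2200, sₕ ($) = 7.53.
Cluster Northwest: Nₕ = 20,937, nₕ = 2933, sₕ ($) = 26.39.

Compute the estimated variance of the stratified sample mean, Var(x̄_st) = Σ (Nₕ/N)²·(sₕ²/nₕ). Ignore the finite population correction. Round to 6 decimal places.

N = 72997; Wₕ = Nₕ/N.
cluster Northeast: (25013/72997)²·28.45²/3042 = 0.031241140
cluster Southeast: (16477/72997)²·9.05²/1436 = 0.002905956
cluster North: (10570/72997)²·7.53²/2200 = 0.000540390
cluster Northwest: (20937/72997)²·26.39²/2933 = 0.019533749
Sum = 0.054221234 → 0.054221.

0.054221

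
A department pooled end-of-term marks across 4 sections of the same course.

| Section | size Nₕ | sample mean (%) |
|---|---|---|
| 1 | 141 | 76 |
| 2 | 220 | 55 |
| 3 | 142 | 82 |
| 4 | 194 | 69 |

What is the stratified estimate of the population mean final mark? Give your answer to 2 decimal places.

68.65

N = 141 + 220 + 142 + 194 = 697.
Overall mean = Σ (Nₕ/N)·x̄ₕ — weight by population share, not a simple average.
Σ Nₕx̄ₕ = 141·76 + 220·55 + 142·82 + 194·69 = 10716 + 12100 + 11644 + 13386 = 47846.
Divide by N: 47846 / 697 = 68.6456... → 68.65.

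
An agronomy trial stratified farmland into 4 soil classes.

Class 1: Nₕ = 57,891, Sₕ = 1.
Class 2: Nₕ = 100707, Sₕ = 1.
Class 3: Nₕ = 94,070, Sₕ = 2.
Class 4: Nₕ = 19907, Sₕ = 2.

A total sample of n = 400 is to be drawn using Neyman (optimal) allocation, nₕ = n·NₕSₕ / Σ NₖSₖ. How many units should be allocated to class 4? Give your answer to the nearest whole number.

1: NₕSₕ = 57891·1 = 57891
2: NₕSₕ = 100707·1 = 100707
3: NₕSₕ = 94070·2 = 188140
4: NₕSₕ = 19907·2 = 39814
Σ NₕSₕ = 386552.
n_4 = 400·39814/386552 = 41.199... → 41.

41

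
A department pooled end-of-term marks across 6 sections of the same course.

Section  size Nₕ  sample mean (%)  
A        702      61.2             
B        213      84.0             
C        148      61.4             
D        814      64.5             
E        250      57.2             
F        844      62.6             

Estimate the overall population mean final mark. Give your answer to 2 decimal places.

63.81

x̄_st = (Σ Nₕx̄ₕ) / (Σ Nₕ) = (702·61.2 + 213·84.0 + 148·61.4 + 814·64.5 + 250·57.2 + 844·62.6) / 2971
= 189579 / 2971 = 63.8098... → 63.81.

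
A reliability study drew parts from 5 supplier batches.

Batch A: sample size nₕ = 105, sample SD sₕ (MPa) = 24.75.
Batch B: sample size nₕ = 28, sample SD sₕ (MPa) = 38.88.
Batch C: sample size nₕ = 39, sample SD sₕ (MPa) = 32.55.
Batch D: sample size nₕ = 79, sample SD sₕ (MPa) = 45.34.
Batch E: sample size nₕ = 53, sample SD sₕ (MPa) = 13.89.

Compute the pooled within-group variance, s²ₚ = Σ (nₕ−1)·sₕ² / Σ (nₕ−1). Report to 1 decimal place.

1054.0

Degrees of freedom: 104 + 27 + 38 + 78 + 52 = 299.
Σ(nₕ−1)sₕ² = 104·612.5625 + 27·1511.6544 + 38·1059.5025 + 78·2055.7156 + 52·192.9321 = 315160.5498.
s²ₚ = 315160.5498 / 299 = 1054.049... → 1054.0.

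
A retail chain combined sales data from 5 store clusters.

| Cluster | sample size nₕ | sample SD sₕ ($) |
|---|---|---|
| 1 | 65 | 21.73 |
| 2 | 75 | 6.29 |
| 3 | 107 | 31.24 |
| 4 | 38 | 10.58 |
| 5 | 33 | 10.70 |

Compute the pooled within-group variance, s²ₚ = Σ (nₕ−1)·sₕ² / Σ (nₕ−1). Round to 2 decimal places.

461.35

1: (65−1)·21.73² = 64·472.1929 = 30220.3456
2: (75−1)·6.29² = 74·39.5641 = 2927.7434
3: (107−1)·31.24² = 106·975.9376 = 103449.3856
4: (38−1)·10.58² = 37·111.9364 = 4141.6468
5: (33−1)·10.70² = 32·114.49 = 3663.68
Numerator = 144402.8014; denominator = Σ(nₕ−1) = 313.
s²ₚ = 144402.8014/313 = 461.3508... → 461.35.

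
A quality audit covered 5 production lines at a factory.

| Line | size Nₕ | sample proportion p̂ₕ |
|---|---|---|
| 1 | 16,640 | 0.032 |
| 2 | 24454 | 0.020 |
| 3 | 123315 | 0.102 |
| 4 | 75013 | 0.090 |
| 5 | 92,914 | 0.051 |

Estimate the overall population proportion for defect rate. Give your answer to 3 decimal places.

N = 16640 + 24454 + 123315 + 75013 + 92914 = 332336.
Overall proportion = Σ (Nₕ/N)·p̂ₕ.
Σ Nₕp̂ₕ = 532.48 + 489.08 + 12578.13 + 6751.17 + 4738.614 = 25089.474.
25089.474 / 332336 = 0.07549... → 0.075.

0.075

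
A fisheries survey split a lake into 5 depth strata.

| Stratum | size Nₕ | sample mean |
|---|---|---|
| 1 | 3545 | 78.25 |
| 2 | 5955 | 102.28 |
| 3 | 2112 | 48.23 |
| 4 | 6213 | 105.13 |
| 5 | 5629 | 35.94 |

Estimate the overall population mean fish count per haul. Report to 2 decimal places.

78.61

x̄_st = (Σ Nₕx̄ₕ) / (Σ Nₕ) = (3545·78.25 + 5955·102.28 + 2112·48.23 + 6213·105.13 + 5629·35.94) / 23454
= 1843814.36 / 23454 = 78.6141... → 78.61.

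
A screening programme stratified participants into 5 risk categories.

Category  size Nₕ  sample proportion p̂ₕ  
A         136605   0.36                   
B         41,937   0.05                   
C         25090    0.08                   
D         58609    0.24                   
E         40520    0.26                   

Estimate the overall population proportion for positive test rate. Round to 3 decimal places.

0.257

N = 136605 + 41937 + 25090 + 58609 + 40520 = 302761.
Overall proportion = Σ (Nₕ/N)·p̂ₕ.
Σ Nₕp̂ₕ = 49177.8 + 2096.85 + 2007.2 + 14066.16 + 10535.2 = 77883.21.
77883.21 / 302761 = 0.25724... → 0.257.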